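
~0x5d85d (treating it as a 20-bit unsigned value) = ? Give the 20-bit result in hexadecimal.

Each hex digit d becomes f−d:
  5→a, d→2, 8→7, 5→a, d→2

0xa27a2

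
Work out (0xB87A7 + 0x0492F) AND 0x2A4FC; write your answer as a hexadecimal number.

0x280D4

Add column by column in base 16, right to left:
  7+F = 6 carry 1
  A+2+1 = D
  7+9 = 0 carry 1
  8+4+1 = D
  B+0 = B
Sum = 0xBD0D6; now AND with 0x2A4FC:
  B&2=2, D&A=8, 0&4=0, D&F=D, 6&C=4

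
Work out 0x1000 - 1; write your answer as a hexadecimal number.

The trailing 3 digits are 0, so subtracting 1 borrows through: they become F and the next digit up decrements.

0xFFF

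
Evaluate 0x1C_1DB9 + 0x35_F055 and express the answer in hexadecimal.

Add column by column in base 16, right to left:
  9+5 = E
  B+5 = 0 carry 1
  D+0+1 = E
  1+F = 0 carry 1
  C+5+1 = 2 carry 1
  1+3+1 = 5

0x520E0E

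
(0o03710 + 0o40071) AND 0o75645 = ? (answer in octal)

0o44001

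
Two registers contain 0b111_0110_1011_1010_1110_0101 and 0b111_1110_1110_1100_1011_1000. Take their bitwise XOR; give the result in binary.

0b00010000101011001011101

XOR bit by bit (1 where the bits differ):
  11101101011101011100101
^ 11111101110110010111000
= 00010000101011001011101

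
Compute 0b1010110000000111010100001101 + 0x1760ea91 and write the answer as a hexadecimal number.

0b1010110000000111010100001101 = 0xac0750d in hexadecimal.
Add column by column in base 16, right to left:
  d+1 = e
  0+9 = 9
  5+a = f
  7+e = 5 carry 1
  0+0+1 = 1
  c+6 = 2 carry 1
  a+7+1 = 2 carry 1
  0+1+1 = 2

0x22215f9e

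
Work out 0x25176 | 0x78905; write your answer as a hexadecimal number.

0x7d977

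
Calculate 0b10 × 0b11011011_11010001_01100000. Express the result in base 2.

0b1101101111010001011000000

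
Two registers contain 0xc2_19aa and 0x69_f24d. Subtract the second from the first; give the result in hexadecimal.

Subtract column by column in base 16:
  a-d → d (borrow)
  a-4-1 → 5
  9-2 → 7
  1-f → 2 (borrow)
  2-9-1 → 8 (borrow)
  c-6-1 → 5

0x58275d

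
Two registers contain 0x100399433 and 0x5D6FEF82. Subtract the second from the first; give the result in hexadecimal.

0xA2C9A4B1

Subtract column by column in base 16:
  3-2 → 1
  3-8 → B (borrow)
  4-F-1 → 4 (borrow)
  9-E-1 → A (borrow)
  9-F-1 → 9 (borrow)
  3-6-1 → C (borrow)
  0-D-1 → 2 (borrow)
  0-5-1 → A (borrow)
  1-0-1 → 0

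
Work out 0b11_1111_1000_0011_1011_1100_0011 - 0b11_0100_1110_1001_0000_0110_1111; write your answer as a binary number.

Subtract column by column in base 2:
  1-1 → 0
  1-1 → 0
  0-1 → 1 (borrow)
  0-1-1 → 0 (borrow)
  0-0-1 → 1 (borrow)
  0-1-1 → 0 (borrow)
  1-1-1 → 1 (borrow)
  1-0-1 → 0
  1-0 → 1
  1-0 → 1
  0-0 → 0
  1-0 → 1
  1-1 → 0
  1-0 → 1
  0-0 → 0
  0-1 → 1 (borrow)
  0-0-1 → 1 (borrow)
  0-1-1 → 0 (borrow)
  0-1-1 → 0 (borrow)
  1-1-1 → 1 (borrow)
  1-0-1 → 0
  1-0 → 1
  1-1 → 0
  1-0 → 1
  1-1 → 0
  1-1 → 0

0b101010011010101101010100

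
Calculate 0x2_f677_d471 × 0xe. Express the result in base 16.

0x297a8d9e2e

Multiply each base-16 digit by 14, carrying:
  1×14 = 14 → write e
  7×14 = 98 → write 2 carry 6
  4×14+6 = 62 → write e carry 3
  d×14+3 = 185 → write 9 carry 11
  7×14+11 = 109 → write d carry 6
  7×14+6 = 104 → write 8 carry 6
  6×14+6 = 90 → write a carry 5
  f×14+5 = 215 → write 7 carry 13
  2×14+13 = 41 → write 9 carry 2
  remaining carry: 2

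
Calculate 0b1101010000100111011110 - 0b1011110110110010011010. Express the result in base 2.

Subtract column by column in base 2:
  0-0 → 0
  1-1 → 0
  1-0 → 1
  1-1 → 0
  1-1 → 0
  0-0 → 0
  1-0 → 1
  1-1 → 0
  1-0 → 1
  0-0 → 0
  0-1 → 1 (borrow)
  1-1-1 → 1 (borrow)
  0-0-1 → 1 (borrow)
  0-1-1 → 0 (borrow)
  0-1-1 → 0 (borrow)
  0-0-1 → 1 (borrow)
  1-1-1 → 1 (borrow)
  0-1-1 → 0 (borrow)
  1-1-1 → 1 (borrow)
  0-1-1 → 0 (borrow)
  1-0-1 → 0
  1-1 → 0

0b1011001110101000100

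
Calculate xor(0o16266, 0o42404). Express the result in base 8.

0o54662

XOR each oct digit independently (no carries):
  1^4=5, 6^2=4, 2^4=6, 6^0=6, 6^4=2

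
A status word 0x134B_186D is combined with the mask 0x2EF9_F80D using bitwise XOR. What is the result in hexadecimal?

0x3DB2E060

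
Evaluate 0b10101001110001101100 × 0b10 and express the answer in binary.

Multiply each base-2 digit by 2, carrying:
  0×2 = 0 → write 0
  0×2 = 0 → write 0
  1×2 = 2 → write 0 carry 1
  1×2+1 = 3 → write 1 carry 1
  0×2+1 = 1 → write 1
  1×2 = 2 → write 0 carry 1
  1×2+1 = 3 → write 1 carry 1
  0×2+1 = 1 → write 1
  0×2 = 0 → write 0
  0×2 = 0 → write 0
  1×2 = 2 → write 0 carry 1
  1×2+1 = 3 → write 1 carry 1
  1×2+1 = 3 → write 1 carry 1
  0×2+1 = 1 → write 1
  0×2 = 0 → write 0
  1×2 = 2 → write 0 carry 1
  0×2+1 = 1 → write 1
  1×2 = 2 → write 0 carry 1
  0×2+1 = 1 → write 1
  1×2 = 2 → write 0 carry 1
  remaining carry: 1

0b101010011100011011000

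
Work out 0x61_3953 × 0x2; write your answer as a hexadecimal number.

Multiply each base-16 digit by 2, carrying:
  3×2 = 6 → write 6
  5×2 = 10 → write A
  9×2 = 18 → write 2 carry 1
  3×2+1 = 7 → write 7
  1×2 = 2 → write 2
  6×2 = 12 → write C

0xC272A6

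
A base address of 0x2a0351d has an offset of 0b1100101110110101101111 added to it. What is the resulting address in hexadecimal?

0b1100101110110101101111 = 0x32ed6f in hexadecimal.
Add column by column in base 16, right to left:
  d+f = c carry 1
  1+6+1 = 8
  5+d = 2 carry 1
  3+e+1 = 2 carry 1
  0+2+1 = 3
  a+3 = d
  2+0 = 2

0x2d3228c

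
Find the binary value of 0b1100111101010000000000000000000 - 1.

0b1100111101001111111111111111111

The trailing 19 digits are 0, so subtracting 1 borrows through: they become 1 and the next digit up decrements.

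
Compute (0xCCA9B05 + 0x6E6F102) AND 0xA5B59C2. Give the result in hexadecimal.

0x2110802

Add column by column in base 16, right to left:
  5+2 = 7
  0+0 = 0
  B+1 = C
  9+F = 8 carry 1
  A+6+1 = 1 carry 1
  C+E+1 = B carry 1
  C+6+1 = 3 carry 1
  final carry 1
Sum = 0x13B18C07; now AND with 0xA5B59C2:
  1&0=0, 3&A=2, B&5=1, 1&B=1, 8&5=0, C&9=8, 0&C=0, 7&2=2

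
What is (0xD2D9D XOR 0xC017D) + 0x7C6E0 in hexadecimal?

0x8F3C0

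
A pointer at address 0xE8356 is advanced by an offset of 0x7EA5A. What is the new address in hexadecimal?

Add column by column in base 16, right to left:
  6+A = 0 carry 1
  5+5+1 = B
  3+A = D
  8+E = 6 carry 1
  E+7+1 = 6 carry 1
  final carry 1

0x166DB0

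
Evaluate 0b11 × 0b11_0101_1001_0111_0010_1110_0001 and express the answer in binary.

0b1010000011000101100010100011

Multiply each base-2 digit by 3, carrying:
  1×3 = 3 → write 1 carry 1
  0×3+1 = 1 → write 1
  0×3 = 0 → write 0
  0×3 = 0 → write 0
  0×3 = 0 → write 0
  1×3 = 3 → write 1 carry 1
  1×3+1 = 4 → write 0 carry 2
  1×3+2 = 5 → write 1 carry 2
  0×3+2 = 2 → write 0 carry 1
  1×3+1 = 4 → write 0 carry 2
  0×3+2 = 2 → write 0 carry 1
  0×3+1 = 1 → write 1
  1×3 = 3 → write 1 carry 1
  1×3+1 = 4 → write 0 carry 2
  1×3+2 = 5 → write 1 carry 2
  0×3+2 = 2 → write 0 carry 1
  1×3+1 = 4 → write 0 carry 2
  0×3+2 = 2 → write 0 carry 1
  0×3+1 = 1 → write 1
  1×3 = 3 → write 1 carry 1
  1×3+1 = 4 → write 0 carry 2
  0×3+2 = 2 → write 0 carry 1
  1×3+1 = 4 → write 0 carry 2
  0×3+2 = 2 → write 0 carry 1
  1×3+1 = 4 → write 0 carry 2
  1×3+2 = 5 → write 1 carry 2
  remaining carry: 10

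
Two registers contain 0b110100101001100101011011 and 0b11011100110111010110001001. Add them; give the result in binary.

0b100010001100000111011100100

Add column by column in base 2, right to left:
  1+1 = 0 carry 1
  1+0+1 = 0 carry 1
  0+0+1 = 1
  1+1 = 0 carry 1
  1+0+1 = 0 carry 1
  0+0+1 = 1
  1+0 = 1
  0+1 = 1
  1+1 = 0 carry 1
  0+0+1 = 1
  0+1 = 1
  1+0 = 1
  1+1 = 0 carry 1
  0+1+1 = 0 carry 1
  0+1+1 = 0 carry 1
  1+0+1 = 0 carry 1
  0+1+1 = 0 carry 1
  1+1+1 = 1 carry 1
  0+0+1 = 1
  0+0 = 0
  1+1 = 0 carry 1
  0+1+1 = 0 carry 1
  1+1+1 = 1 carry 1
  1+0+1 = 0 carry 1
  0+1+1 = 0 carry 1
  0+1+1 = 0 carry 1
  final carry 1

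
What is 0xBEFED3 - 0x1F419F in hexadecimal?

0x9FBD34

Subtract column by column in base 16:
  3-F → 4 (borrow)
  D-9-1 → 3
  E-1 → D
  F-4 → B
  E-F → F (borrow)
  B-1-1 → 9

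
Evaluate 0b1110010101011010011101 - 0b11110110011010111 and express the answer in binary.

0b1101110110100111000110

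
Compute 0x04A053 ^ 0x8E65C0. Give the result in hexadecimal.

0x8AC593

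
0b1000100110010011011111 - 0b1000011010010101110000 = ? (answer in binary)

Subtract column by column in base 2:
  1-0 → 1
  1-0 → 1
  1-0 → 1
  1-0 → 1
  1-1 → 0
  0-1 → 1 (borrow)
  1-1-1 → 1 (borrow)
  1-0-1 → 0
  0-1 → 1 (borrow)
  0-0-1 → 1 (borrow)
  1-1-1 → 1 (borrow)
  0-0-1 → 1 (borrow)
  0-0-1 → 1 (borrow)
  1-1-1 → 1 (borrow)
  1-0-1 → 0
  0-1 → 1 (borrow)
  0-1-1 → 0 (borrow)
  1-0-1 → 0
  0-0 → 0
  0-0 → 0
  0-0 → 0
  1-1 → 0

0b1011111101101111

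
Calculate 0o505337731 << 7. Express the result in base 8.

0o121267766200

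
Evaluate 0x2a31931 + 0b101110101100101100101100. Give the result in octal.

0x2a31931 = 0o250614461 in octal.
0b101110101100101100101100 = 0o56545454 in octal.
Add column by column in base 8, right to left:
  1+4 = 5
  6+5 = 3 carry 1
  4+4+1 = 1 carry 1
  4+5+1 = 2 carry 1
  1+4+1 = 6
  6+5 = 3 carry 1
  0+6+1 = 7
  5+5 = 2 carry 1
  2+0+1 = 3

0o327362135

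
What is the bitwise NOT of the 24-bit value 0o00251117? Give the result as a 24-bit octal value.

0o77526660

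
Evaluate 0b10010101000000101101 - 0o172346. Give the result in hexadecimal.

0x85B47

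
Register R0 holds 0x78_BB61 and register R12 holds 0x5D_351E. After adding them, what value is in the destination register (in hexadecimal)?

Add column by column in base 16, right to left:
  1+E = F
  6+1 = 7
  B+5 = 0 carry 1
  B+3+1 = F
  8+D = 5 carry 1
  7+5+1 = D

0xD5F07F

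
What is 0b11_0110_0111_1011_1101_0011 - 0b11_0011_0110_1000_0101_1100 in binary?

Subtract column by column in base 2:
  1-0 → 1
  1-0 → 1
  0-1 → 1 (borrow)
  0-1-1 → 0 (borrow)
  1-1-1 → 1 (borrow)
  0-0-1 → 1 (borrow)
  1-1-1 → 1 (borrow)
  1-0-1 → 0
  1-0 → 1
  1-0 → 1
  0-0 → 0
  1-1 → 0
  1-0 → 1
  1-1 → 0
  1-1 → 0
  0-0 → 0
  0-1 → 1 (borrow)
  1-1-1 → 1 (borrow)
  1-0-1 → 0
  0-0 → 0
  1-1 → 0
  1-1 → 0

0b110001001101110111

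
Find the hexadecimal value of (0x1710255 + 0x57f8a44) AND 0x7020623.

Add column by column in base 16, right to left:
  5+4 = 9
  5+4 = 9
  2+a = c
  0+8 = 8
  1+f = 0 carry 1
  7+7+1 = f
  1+5 = 6
Sum = 0x6f08c99; now AND with 0x7020623:
  6&7=6, f&0=0, 0&2=0, 8&0=0, c&6=4, 9&2=0, 9&3=1

0x6000401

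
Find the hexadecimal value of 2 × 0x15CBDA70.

0x2B97B4E0

Multiply each base-16 digit by 2, carrying:
  0×2 = 0 → write 0
  7×2 = 14 → write E
  A×2 = 20 → write 4 carry 1
  D×2+1 = 27 → write B carry 1
  B×2+1 = 23 → write 7 carry 1
  C×2+1 = 25 → write 9 carry 1
  5×2+1 = 11 → write B
  1×2 = 2 → write 2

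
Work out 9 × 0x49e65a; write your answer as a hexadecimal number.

Multiply each base-16 digit by 9, carrying:
  a×9 = 90 → write a carry 5
  5×9+5 = 50 → write 2 carry 3
  6×9+3 = 57 → write 9 carry 3
  e×9+3 = 129 → write 1 carry 8
  9×9+8 = 89 → write 9 carry 5
  4×9+5 = 41 → write 9 carry 2
  remaining carry: 2

0x299192a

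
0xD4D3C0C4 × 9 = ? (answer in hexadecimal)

0x77B71C6E4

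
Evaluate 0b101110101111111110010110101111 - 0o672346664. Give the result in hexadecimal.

0b101110101111111110010110101111 = 0x2ebfe5af in hexadecimal.
0o672346664 = 0x6e9cdb4 in hexadecimal.
Subtract column by column in base 16:
  f-4 → b
  a-b → f (borrow)
  5-d-1 → 7 (borrow)
  e-c-1 → 1
  f-9 → 6
  b-e → d (borrow)
  e-6-1 → 7
  2-0 → 2

0x27d617fb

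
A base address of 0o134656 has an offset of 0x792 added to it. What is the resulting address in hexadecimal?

0xc140

0o134656 = 0xb9ae in hexadecimal.
Add column by column in base 16, right to left:
  e+2 = 0 carry 1
  a+9+1 = 4 carry 1
  9+7+1 = 1 carry 1
  b+0+1 = c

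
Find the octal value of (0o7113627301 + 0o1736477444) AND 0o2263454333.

Add column by column in base 8, right to left:
  1+4 = 5
  0+4 = 4
  3+4 = 7
  7+7 = 6 carry 1
  2+7+1 = 2 carry 1
  6+4+1 = 3 carry 1
  3+6+1 = 2 carry 1
  1+3+1 = 5
  1+7 = 0 carry 1
  7+1+1 = 1 carry 1
  final carry 1
Sum = 0o11052326745; now AND with 0o2263454333:
  1&0=0, 1&2=0, 0&2=0, 5&6=4, 2&3=2, 3&4=0, 2&5=0, 6&4=4, 7&3=3, 4&3=0, 5&3=1

0o42004301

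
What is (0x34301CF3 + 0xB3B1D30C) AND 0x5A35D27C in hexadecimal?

0x4221C27C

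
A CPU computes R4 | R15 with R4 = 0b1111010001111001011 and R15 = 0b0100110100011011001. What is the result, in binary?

0b1111110101111011011

OR bit by bit (1 where either bit is 1):
  1111010001111001011
| 0100110100011011001
= 1111110101111011011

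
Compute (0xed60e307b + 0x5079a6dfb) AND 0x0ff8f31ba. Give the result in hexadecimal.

0xdd881032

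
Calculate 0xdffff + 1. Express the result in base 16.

0xe0000

The trailing 4 digits are F (max in base 16), so adding 1 cascades: they roll to 0 and the next digit up increments.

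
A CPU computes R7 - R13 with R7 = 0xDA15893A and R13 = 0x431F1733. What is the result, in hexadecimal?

Subtract column by column in base 16:
  A-3 → 7
  3-3 → 0
  9-7 → 2
  8-1 → 7
  5-F → 6 (borrow)
  1-1-1 → F (borrow)
  A-3-1 → 6
  D-4 → 9

0x96F67207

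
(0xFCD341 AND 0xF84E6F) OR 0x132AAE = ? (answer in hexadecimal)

0xFCD341 AND 0xF84E6F = 0xF84241.
Then OR with 0x132AAE.

0xFB6AEF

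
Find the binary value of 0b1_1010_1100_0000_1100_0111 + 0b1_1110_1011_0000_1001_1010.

0b1110010111000101100001

Add column by column in base 2, right to left:
  1+0 = 1
  1+1 = 0 carry 1
  1+0+1 = 0 carry 1
  0+1+1 = 0 carry 1
  0+1+1 = 0 carry 1
  0+0+1 = 1
  1+0 = 1
  1+1 = 0 carry 1
  0+0+1 = 1
  0+0 = 0
  0+0 = 0
  0+0 = 0
  0+1 = 1
  0+1 = 1
  1+0 = 1
  1+1 = 0 carry 1
  0+0+1 = 1
  1+1 = 0 carry 1
  0+1+1 = 0 carry 1
  1+1+1 = 1 carry 1
  1+1+1 = 1 carry 1
  final carry 1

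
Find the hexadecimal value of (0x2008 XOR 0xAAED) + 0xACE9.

0x137CE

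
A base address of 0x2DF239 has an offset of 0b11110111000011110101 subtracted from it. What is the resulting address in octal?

0o7500504

0x2DF239 = 0o13371071 in octal.
0b11110111000011110101 = 0o3670365 in octal.
Subtract column by column in base 8:
  1-5 → 4 (borrow)
  7-6-1 → 0
  0-3 → 5 (borrow)
  1-0-1 → 0
  7-7 → 0
  3-6 → 5 (borrow)
  3-3-1 → 7 (borrow)
  1-0-1 → 0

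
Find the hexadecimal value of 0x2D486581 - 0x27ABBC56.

0x59CA92B

Subtract column by column in base 16:
  1-6 → B (borrow)
  8-5-1 → 2
  5-C → 9 (borrow)
  6-B-1 → A (borrow)
  8-B-1 → C (borrow)
  4-A-1 → 9 (borrow)
  D-7-1 → 5
  2-2 → 0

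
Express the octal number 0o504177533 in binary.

0b101000100001111111101011011

Each octal digit is 3 bits: 5=101 0=000 4=100 1=001 7=111 7=111 5=101 3=011 3=011.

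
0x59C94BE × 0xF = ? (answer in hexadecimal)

0x542CB722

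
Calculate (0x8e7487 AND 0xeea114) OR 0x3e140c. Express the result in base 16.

0x8e7487 AND 0xeea114 = 0x8e2004.
Then OR with 0x3e140c.

0xbe340c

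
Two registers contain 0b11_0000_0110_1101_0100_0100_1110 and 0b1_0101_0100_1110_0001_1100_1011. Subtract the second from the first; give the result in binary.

Subtract column by column in base 2:
  0-1 → 1 (borrow)
  1-1-1 → 1 (borrow)
  1-0-1 → 0
  1-1 → 0
  0-0 → 0
  0-0 → 0
  1-1 → 0
  0-1 → 1 (borrow)
  0-1-1 → 0 (borrow)
  0-0-1 → 1 (borrow)
  1-0-1 → 0
  0-0 → 0
  1-0 → 1
  0-1 → 1 (borrow)
  1-1-1 → 1 (borrow)
  1-1-1 → 1 (borrow)
  0-0-1 → 1 (borrow)
  1-0-1 → 0
  1-1 → 0
  0-0 → 0
  0-1 → 1 (borrow)
  0-0-1 → 1 (borrow)
  0-1-1 → 0 (borrow)
  0-0-1 → 1 (borrow)
  1-1-1 → 1 (borrow)
  1-0-1 → 0

0b1101100011111001010000011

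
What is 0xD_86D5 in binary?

0b11011000011011010101

Expand each hex digit to 4 bits: D=1101 8=1000 6=0110 D=1101 5=0101.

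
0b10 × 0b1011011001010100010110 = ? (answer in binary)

0b10110110010101000101100

Multiply each base-2 digit by 2, carrying:
  0×2 = 0 → write 0
  1×2 = 2 → write 0 carry 1
  1×2+1 = 3 → write 1 carry 1
  0×2+1 = 1 → write 1
  1×2 = 2 → write 0 carry 1
  0×2+1 = 1 → write 1
  0×2 = 0 → write 0
  0×2 = 0 → write 0
  1×2 = 2 → write 0 carry 1
  0×2+1 = 1 → write 1
  1×2 = 2 → write 0 carry 1
  0×2+1 = 1 → write 1
  1×2 = 2 → write 0 carry 1
  0×2+1 = 1 → write 1
  0×2 = 0 → write 0
  1×2 = 2 → write 0 carry 1
  1×2+1 = 3 → write 1 carry 1
  0×2+1 = 1 → write 1
  1×2 = 2 → write 0 carry 1
  1×2+1 = 3 → write 1 carry 1
  0×2+1 = 1 → write 1
  1×2 = 2 → write 0 carry 1
  remaining carry: 1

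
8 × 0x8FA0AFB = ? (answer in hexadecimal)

0x47D057D8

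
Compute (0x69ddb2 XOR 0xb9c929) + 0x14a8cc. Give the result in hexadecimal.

0xe4bd67

First 0x69ddb2 XOR 0xb9c929 = 0xd0149b.
Add column by column in base 16, right to left:
  b+c = 7 carry 1
  9+c+1 = 6 carry 1
  4+8+1 = d
  1+a = b
  0+4 = 4
  d+1 = e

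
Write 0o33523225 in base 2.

0b11011101010011010010101

Each octal digit is 3 bits: 3=011 3=011 5=101 2=010 3=011 2=010 2=010 5=101.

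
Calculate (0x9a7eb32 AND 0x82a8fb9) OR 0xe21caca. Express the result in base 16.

0x9a7eb32 AND 0x82a8fb9 = 0x8228b30.
Then OR with 0xe21caca.

0xe23cbfa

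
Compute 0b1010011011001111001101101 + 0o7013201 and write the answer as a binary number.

0o7013201 = 0b111000001011010000001 in binary.
Add column by column in base 2, right to left:
  1+1 = 0 carry 1
  0+0+1 = 1
  1+0 = 1
  1+0 = 1
  0+0 = 0
  1+0 = 1
  1+0 = 1
  0+1 = 1
  0+0 = 0
  1+1 = 0 carry 1
  1+1+1 = 1 carry 1
  1+0+1 = 0 carry 1
  1+1+1 = 1 carry 1
  0+0+1 = 1
  0+0 = 0
  1+0 = 1
  1+0 = 1
  0+0 = 0
  1+1 = 0 carry 1
  1+1+1 = 1 carry 1
  0+1+1 = 0 carry 1
  0+0+1 = 1
  1+0 = 1
  0+0 = 0
  1+0 = 1

0b1011010011011010011101110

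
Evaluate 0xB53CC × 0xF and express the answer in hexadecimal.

0xA9E8F4

Multiply each base-16 digit by 15, carrying:
  C×15 = 180 → write 4 carry 11
  C×15+11 = 191 → write F carry 11
  3×15+11 = 56 → write 8 carry 3
  5×15+3 = 78 → write E carry 4
  B×15+4 = 169 → write 9 carry 10
  remaining carry: A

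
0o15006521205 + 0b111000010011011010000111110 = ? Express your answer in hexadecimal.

0x6F2456C3

0o15006521205 = 0x681AA285 in hexadecimal.
0b111000010011011010000111110 = 0x709B43E in hexadecimal.
Add column by column in base 16, right to left:
  5+E = 3 carry 1
  8+3+1 = C
  2+4 = 6
  A+B = 5 carry 1
  A+9+1 = 4 carry 1
  1+0+1 = 2
  8+7 = F
  6+0 = 6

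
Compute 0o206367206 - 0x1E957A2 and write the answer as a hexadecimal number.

0x3096E4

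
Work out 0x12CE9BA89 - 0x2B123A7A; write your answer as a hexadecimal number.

Subtract column by column in base 16:
  9-A → F (borrow)
  8-7-1 → 0
  A-A → 0
  B-3 → 8
  9-2 → 7
  E-1 → D
  C-B → 1
  2-2 → 0
  1-0 → 1

0x101D7800F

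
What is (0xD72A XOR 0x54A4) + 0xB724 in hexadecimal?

First 0xD72A XOR 0x54A4 = 0x838E.
Add column by column in base 16, right to left:
  E+4 = 2 carry 1
  8+2+1 = B
  3+7 = A
  8+B = 3 carry 1
  final carry 1

0x13AB2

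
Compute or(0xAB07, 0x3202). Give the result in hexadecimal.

0xBB07

OR each hex digit independently (no carries):
  A|3=B, B|2=B, 0|0=0, 7|2=7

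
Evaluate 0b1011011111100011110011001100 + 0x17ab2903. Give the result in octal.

0b1011011111100011110011001100 = 0o1337436314 in octal.
0x17ab2903 = 0o2752624403 in octal.
Add column by column in base 8, right to left:
  4+3 = 7
  1+0 = 1
  3+4 = 7
  6+4 = 2 carry 1
  3+2+1 = 6
  4+6 = 2 carry 1
  7+2+1 = 2 carry 1
  3+5+1 = 1 carry 1
  3+7+1 = 3 carry 1
  1+2+1 = 4

0o4312262717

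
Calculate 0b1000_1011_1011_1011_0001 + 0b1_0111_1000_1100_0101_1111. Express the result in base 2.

0b1000000100100000010000

Add column by column in base 2, right to left:
  1+1 = 0 carry 1
  0+1+1 = 0 carry 1
  0+1+1 = 0 carry 1
  0+1+1 = 0 carry 1
  1+1+1 = 1 carry 1
  1+0+1 = 0 carry 1
  0+1+1 = 0 carry 1
  1+0+1 = 0 carry 1
  1+0+1 = 0 carry 1
  1+0+1 = 0 carry 1
  0+1+1 = 0 carry 1
  1+1+1 = 1 carry 1
  1+0+1 = 0 carry 1
  1+0+1 = 0 carry 1
  0+0+1 = 1
  1+1 = 0 carry 1
  0+1+1 = 0 carry 1
  0+1+1 = 0 carry 1
  0+1+1 = 0 carry 1
  1+0+1 = 0 carry 1
  0+1+1 = 0 carry 1
  final carry 1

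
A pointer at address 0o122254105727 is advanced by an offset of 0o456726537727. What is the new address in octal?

0o601202645656

Add column by column in base 8, right to left:
  7+7 = 6 carry 1
  2+2+1 = 5
  7+7 = 6 carry 1
  5+7+1 = 5 carry 1
  0+3+1 = 4
  1+5 = 6
  4+6 = 2 carry 1
  5+2+1 = 0 carry 1
  2+7+1 = 2 carry 1
  2+6+1 = 1 carry 1
  2+5+1 = 0 carry 1
  1+4+1 = 6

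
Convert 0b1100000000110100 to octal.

Group the bits in threes: 001 100 000 000 110 100 → 140064.

0o140064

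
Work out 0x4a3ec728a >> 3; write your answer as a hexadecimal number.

3 bits is not a whole number of base-16 digits; in binary: 10010100011111011000111001010001010 >> 3 = 10010100011111011000111001010001.

0x947d8e51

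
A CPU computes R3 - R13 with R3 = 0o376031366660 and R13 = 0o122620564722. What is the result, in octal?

0o253210601736

Subtract column by column in base 8:
  0-2 → 6 (borrow)
  6-2-1 → 3
  6-7 → 7 (borrow)
  6-4-1 → 1
  6-6 → 0
  3-5 → 6 (borrow)
  1-0-1 → 0
  3-2 → 1
  0-6 → 2 (borrow)
  6-2-1 → 3
  7-2 → 5
  3-1 → 2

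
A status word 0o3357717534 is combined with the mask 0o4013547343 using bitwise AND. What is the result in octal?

AND each oct digit independently (no carries):
  3&4=0, 3&0=0, 5&1=1, 7&3=3, 7&5=5, 1&4=0, 7&7=7, 5&3=1, 3&4=0, 4&3=0

0o0013507100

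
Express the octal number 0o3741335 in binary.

0b11111100001011011101

Each octal digit is 3 bits: 3=011 7=111 4=100 1=001 3=011 3=011 5=101.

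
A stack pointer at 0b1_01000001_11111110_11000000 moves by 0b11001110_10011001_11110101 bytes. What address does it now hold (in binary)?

0b10000100001001100010110101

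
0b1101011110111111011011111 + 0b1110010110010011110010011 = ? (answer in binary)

0b11011110101010011001110010

Add column by column in base 2, right to left:
  1+1 = 0 carry 1
  1+1+1 = 1 carry 1
  1+0+1 = 0 carry 1
  1+0+1 = 0 carry 1
  1+1+1 = 1 carry 1
  0+0+1 = 1
  1+0 = 1
  1+1 = 0 carry 1
  0+1+1 = 0 carry 1
  1+1+1 = 1 carry 1
  1+1+1 = 1 carry 1
  1+0+1 = 0 carry 1
  1+0+1 = 0 carry 1
  1+1+1 = 1 carry 1
  1+0+1 = 0 carry 1
  0+0+1 = 1
  1+1 = 0 carry 1
  1+1+1 = 1 carry 1
  1+0+1 = 0 carry 1
  1+1+1 = 1 carry 1
  0+0+1 = 1
  1+0 = 1
  0+1 = 1
  1+1 = 0 carry 1
  1+1+1 = 1 carry 1
  final carry 1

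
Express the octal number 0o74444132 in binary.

Each octal digit is 3 bits: 7=111 4=100 4=100 4=100 4=100 1=001 3=011 2=010.

0b111100100100100001011010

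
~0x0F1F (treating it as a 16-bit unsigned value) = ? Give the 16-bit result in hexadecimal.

Each hex digit d becomes F−d:
  0→F, F→0, 1→E, F→0

0xF0E0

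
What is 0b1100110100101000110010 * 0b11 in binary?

0b100110011101111010010110

Multiply each base-2 digit by 3, carrying:
  0×3 = 0 → write 0
  1×3 = 3 → write 1 carry 1
  0×3+1 = 1 → write 1
  0×3 = 0 → write 0
  1×3 = 3 → write 1 carry 1
  1×3+1 = 4 → write 0 carry 2
  0×3+2 = 2 → write 0 carry 1
  0×3+1 = 1 → write 1
  0×3 = 0 → write 0
  1×3 = 3 → write 1 carry 1
  0×3+1 = 1 → write 1
  1×3 = 3 → write 1 carry 1
  0×3+1 = 1 → write 1
  0×3 = 0 → write 0
  1×3 = 3 → write 1 carry 1
  0×3+1 = 1 → write 1
  1×3 = 3 → write 1 carry 1
  1×3+1 = 4 → write 0 carry 2
  0×3+2 = 2 → write 0 carry 1
  0×3+1 = 1 → write 1
  1×3 = 3 → write 1 carry 1
  1×3+1 = 4 → write 0 carry 2
  remaining carry: 10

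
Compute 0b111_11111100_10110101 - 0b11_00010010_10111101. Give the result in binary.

Subtract column by column in base 2:
  1-1 → 0
  0-0 → 0
  1-1 → 0
  0-1 → 1 (borrow)
  1-1-1 → 1 (borrow)
  1-1-1 → 1 (borrow)
  0-0-1 → 1 (borrow)
  1-1-1 → 1 (borrow)
  0-0-1 → 1 (borrow)
  0-1-1 → 0 (borrow)
  1-0-1 → 0
  1-0 → 1
  1-1 → 0
  1-0 → 1
  1-0 → 1
  1-0 → 1
  1-1 → 0
  1-1 → 0
  1-0 → 1

0b1001110100111111000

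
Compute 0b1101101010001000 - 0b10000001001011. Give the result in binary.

0b1011101000111101

Subtract column by column in base 2:
  0-1 → 1 (borrow)
  0-1-1 → 0 (borrow)
  0-0-1 → 1 (borrow)
  1-1-1 → 1 (borrow)
  0-0-1 → 1 (borrow)
  0-0-1 → 1 (borrow)
  0-1-1 → 0 (borrow)
  1-0-1 → 0
  0-0 → 0
  1-0 → 1
  0-0 → 0
  1-0 → 1
  1-0 → 1
  0-1 → 1 (borrow)
  1-0-1 → 0
  1-0 → 1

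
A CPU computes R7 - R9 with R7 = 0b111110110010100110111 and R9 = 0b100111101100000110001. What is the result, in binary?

Subtract column by column in base 2:
  1-1 → 0
  1-0 → 1
  1-0 → 1
  0-0 → 0
  1-1 → 0
  1-1 → 0
  0-0 → 0
  0-0 → 0
  1-0 → 1
  0-0 → 0
  1-0 → 1
  0-1 → 1 (borrow)
  0-1-1 → 0 (borrow)
  1-0-1 → 0
  1-1 → 0
  0-1 → 1 (borrow)
  1-1-1 → 1 (borrow)
  1-1-1 → 1 (borrow)
  1-0-1 → 0
  1-0 → 1
  1-1 → 0

0b10111000110100000110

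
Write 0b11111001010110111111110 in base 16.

0x7CADFE

Group the bits into nibbles: 0111 1100 1010 1101 1111 1110 → 7CADFE.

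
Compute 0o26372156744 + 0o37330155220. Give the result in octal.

Add column by column in base 8, right to left:
  4+0 = 4
  4+2 = 6
  7+2 = 1 carry 1
  6+5+1 = 4 carry 1
  5+5+1 = 3 carry 1
  1+1+1 = 3
  2+0 = 2
  7+3 = 2 carry 1
  3+3+1 = 7
  6+7 = 5 carry 1
  2+3+1 = 6

0o65722334164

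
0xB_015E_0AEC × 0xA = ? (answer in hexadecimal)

0x6E0DAC6D38

Multiply each base-16 digit by 10, carrying:
  C×10 = 120 → write 8 carry 7
  E×10+7 = 147 → write 3 carry 9
  A×10+9 = 109 → write D carry 6
  0×10+6 = 6 → write 6
  E×10 = 140 → write C carry 8
  5×10+8 = 58 → write A carry 3
  1×10+3 = 13 → write D
  0×10 = 0 → write 0
  B×10 = 110 → write E carry 6
  remaining carry: 6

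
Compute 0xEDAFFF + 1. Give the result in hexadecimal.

The trailing 3 digits are F (max in base 16), so adding 1 cascades: they roll to 0 and the next digit up increments.

0xEDB000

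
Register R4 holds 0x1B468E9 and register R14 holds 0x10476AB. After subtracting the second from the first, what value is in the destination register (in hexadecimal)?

0xAFF23E

Subtract column by column in base 16:
  9-B → E (borrow)
  E-A-1 → 3
  8-6 → 2
  6-7 → F (borrow)
  4-4-1 → F (borrow)
  B-0-1 → A
  1-1 → 0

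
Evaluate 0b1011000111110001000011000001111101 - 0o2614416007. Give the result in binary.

0b1010110001100100100001010001110110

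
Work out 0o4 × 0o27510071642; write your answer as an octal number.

0o136440347210

Multiply each base-8 digit by 4, carrying:
  2×4 = 8 → write 0 carry 1
  4×4+1 = 17 → write 1 carry 2
  6×4+2 = 26 → write 2 carry 3
  1×4+3 = 7 → write 7
  7×4 = 28 → write 4 carry 3
  0×4+3 = 3 → write 3
  0×4 = 0 → write 0
  1×4 = 4 → write 4
  5×4 = 20 → write 4 carry 2
  7×4+2 = 30 → write 6 carry 3
  2×4+3 = 11 → write 3 carry 1
  remaining carry: 1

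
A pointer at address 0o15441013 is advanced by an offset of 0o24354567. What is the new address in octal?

0o42015602

Add column by column in base 8, right to left:
  3+7 = 2 carry 1
  1+6+1 = 0 carry 1
  0+5+1 = 6
  1+4 = 5
  4+5 = 1 carry 1
  4+3+1 = 0 carry 1
  5+4+1 = 2 carry 1
  1+2+1 = 4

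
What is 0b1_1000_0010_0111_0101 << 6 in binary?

Left shift by 6: append 6 zero bits.

0b11000001001110101000000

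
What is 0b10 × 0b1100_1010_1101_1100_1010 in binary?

Multiply each base-2 digit by 2, carrying:
  0×2 = 0 → write 0
  1×2 = 2 → write 0 carry 1
  0×2+1 = 1 → write 1
  1×2 = 2 → write 0 carry 1
  0×2+1 = 1 → write 1
  0×2 = 0 → write 0
  1×2 = 2 → write 0 carry 1
  1×2+1 = 3 → write 1 carry 1
  1×2+1 = 3 → write 1 carry 1
  0×2+1 = 1 → write 1
  1×2 = 2 → write 0 carry 1
  1×2+1 = 3 → write 1 carry 1
  0×2+1 = 1 → write 1
  1×2 = 2 → write 0 carry 1
  0×2+1 = 1 → write 1
  1×2 = 2 → write 0 carry 1
  0×2+1 = 1 → write 1
  0×2 = 0 → write 0
  1×2 = 2 → write 0 carry 1
  1×2+1 = 3 → write 1 carry 1
  remaining carry: 1

0b110010101101110010100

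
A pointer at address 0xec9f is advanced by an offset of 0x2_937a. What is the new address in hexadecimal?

Add column by column in base 16, right to left:
  f+a = 9 carry 1
  9+7+1 = 1 carry 1
  c+3+1 = 0 carry 1
  e+9+1 = 8 carry 1
  0+2+1 = 3

0x38019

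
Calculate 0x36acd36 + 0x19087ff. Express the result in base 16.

0x4fb5535

Add column by column in base 16, right to left:
  6+f = 5 carry 1
  3+f+1 = 3 carry 1
  d+7+1 = 5 carry 1
  c+8+1 = 5 carry 1
  a+0+1 = b
  6+9 = f
  3+1 = 4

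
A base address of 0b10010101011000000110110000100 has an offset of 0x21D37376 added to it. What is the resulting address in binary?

0x21D37376 = 0b100001110100110111001101110110 in binary.
Add column by column in base 2, right to left:
  0+0 = 0
  0+1 = 1
  1+1 = 0 carry 1
  0+0+1 = 1
  0+1 = 1
  0+1 = 1
  0+1 = 1
  1+0 = 1
  1+1 = 0 carry 1
  0+1+1 = 0 carry 1
  1+0+1 = 0 carry 1
  1+0+1 = 0 carry 1
  0+1+1 = 0 carry 1
  0+1+1 = 0 carry 1
  0+1+1 = 0 carry 1
  0+0+1 = 1
  0+1 = 1
  0+1 = 1
  1+0 = 1
  1+0 = 1
  0+1 = 1
  1+0 = 1
  0+1 = 1
  1+1 = 0 carry 1
  0+1+1 = 0 carry 1
  1+0+1 = 0 carry 1
  0+0+1 = 1
  0+0 = 0
  1+0 = 1
  0+1 = 1

0b110100011111111000000011111010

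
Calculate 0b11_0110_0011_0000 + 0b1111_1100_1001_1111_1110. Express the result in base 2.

0b100000000000000101110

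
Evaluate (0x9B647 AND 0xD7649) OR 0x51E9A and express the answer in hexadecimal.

0xD3EDB

0x9B647 AND 0xD7649 = 0x93641.
Then OR with 0x51E9A.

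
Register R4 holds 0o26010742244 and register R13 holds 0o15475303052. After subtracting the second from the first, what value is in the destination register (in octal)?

Subtract column by column in base 8:
  4-2 → 2
  4-5 → 7 (borrow)
  2-0-1 → 1
  2-3 → 7 (borrow)
  4-0-1 → 3
  7-3 → 4
  0-5 → 3 (borrow)
  1-7-1 → 1 (borrow)
  0-4-1 → 3 (borrow)
  6-5-1 → 0
  2-1 → 1

0o10313437172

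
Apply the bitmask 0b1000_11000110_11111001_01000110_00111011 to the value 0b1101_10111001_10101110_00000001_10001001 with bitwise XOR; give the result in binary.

XOR bit by bit (1 where the bits differ):
  110110111001101011100000000110001001
^ 100011000110111110010100011000111011
= 010101111111010101110100011110110010

0b010101111111010101110100011110110010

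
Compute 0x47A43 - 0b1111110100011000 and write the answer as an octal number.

0x47A43 = 0o1075103 in octal.
0b1111110100011000 = 0o176430 in octal.
Subtract column by column in base 8:
  3-0 → 3
  0-3 → 5 (borrow)
  1-4-1 → 4 (borrow)
  5-6-1 → 6 (borrow)
  7-7-1 → 7 (borrow)
  0-1-1 → 6 (borrow)
  1-0-1 → 0

0o676453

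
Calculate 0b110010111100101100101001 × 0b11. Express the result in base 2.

Multiply each base-2 digit by 3, carrying:
  1×3 = 3 → write 1 carry 1
  0×3+1 = 1 → write 1
  0×3 = 0 → write 0
  1×3 = 3 → write 1 carry 1
  0×3+1 = 1 → write 1
  1×3 = 3 → write 1 carry 1
  0×3+1 = 1 → write 1
  0×3 = 0 → write 0
  1×3 = 3 → write 1 carry 1
  1×3+1 = 4 → write 0 carry 2
  0×3+2 = 2 → write 0 carry 1
  1×3+1 = 4 → write 0 carry 2
  0×3+2 = 2 → write 0 carry 1
  0×3+1 = 1 → write 1
  1×3 = 3 → write 1 carry 1
  1×3+1 = 4 → write 0 carry 2
  1×3+2 = 5 → write 1 carry 2
  1×3+2 = 5 → write 1 carry 2
  0×3+2 = 2 → write 0 carry 1
  1×3+1 = 4 → write 0 carry 2
  0×3+2 = 2 → write 0 carry 1
  0×3+1 = 1 → write 1
  1×3 = 3 → write 1 carry 1
  1×3+1 = 4 → write 0 carry 2
  remaining carry: 10

0b10011000110110000101111011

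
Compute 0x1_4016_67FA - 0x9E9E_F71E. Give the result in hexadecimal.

0xA17770DC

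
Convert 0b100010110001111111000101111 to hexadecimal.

0x458FE2F

Group the bits into nibbles: 0100 0101 1000 1111 1110 0010 1111 → 458FE2F.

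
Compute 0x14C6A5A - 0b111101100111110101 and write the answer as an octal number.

0x14C6A5A = 0o123065132 in octal.
0b111101100111110101 = 0o754765 in octal.
Subtract column by column in base 8:
  2-5 → 5 (borrow)
  3-6-1 → 4 (borrow)
  1-7-1 → 1 (borrow)
  5-4-1 → 0
  6-5 → 1
  0-7 → 1 (borrow)
  3-0-1 → 2
  2-0 → 2
  1-0 → 1

0o122110145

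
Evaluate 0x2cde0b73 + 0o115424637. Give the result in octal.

0o5605032422

0x2cde0b73 = 0o5467405563 in octal.
Add column by column in base 8, right to left:
  3+7 = 2 carry 1
  6+3+1 = 2 carry 1
  5+6+1 = 4 carry 1
  5+4+1 = 2 carry 1
  0+2+1 = 3
  4+4 = 0 carry 1
  7+5+1 = 5 carry 1
  6+1+1 = 0 carry 1
  4+1+1 = 6
  5+0 = 5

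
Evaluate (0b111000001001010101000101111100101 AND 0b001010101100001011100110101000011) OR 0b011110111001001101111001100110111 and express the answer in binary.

0b11110111001001101111101101110111

0b111000001001010101000101111100101 AND 0b001010101100001011100110101000011 = 0b001000001000000001000100101000001.
Then OR with 0b011110111001001101111001100110111.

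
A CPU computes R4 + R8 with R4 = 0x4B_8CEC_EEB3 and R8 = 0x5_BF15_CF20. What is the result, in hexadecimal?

0x514C02BDD3

Add column by column in base 16, right to left:
  3+0 = 3
  B+2 = D
  E+F = D carry 1
  E+C+1 = B carry 1
  C+5+1 = 2 carry 1
  E+1+1 = 0 carry 1
  C+F+1 = C carry 1
  8+B+1 = 4 carry 1
  B+5+1 = 1 carry 1
  4+0+1 = 5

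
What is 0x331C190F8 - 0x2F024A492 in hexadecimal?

Subtract column by column in base 16:
  8-2 → 6
  F-9 → 6
  0-4 → C (borrow)
  9-A-1 → E (borrow)
  1-4-1 → C (borrow)
  C-2-1 → 9
  1-0 → 1
  3-F → 4 (borrow)
  3-2-1 → 0

0x419CEC66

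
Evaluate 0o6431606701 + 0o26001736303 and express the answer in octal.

0o34433545204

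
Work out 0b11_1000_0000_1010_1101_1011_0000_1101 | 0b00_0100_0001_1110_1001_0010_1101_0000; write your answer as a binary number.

0b111100000111101101101111011101

OR bit by bit (1 where either bit is 1):
  111000000010101101101100001101
| 000100000111101001001011010000
= 111100000111101101101111011101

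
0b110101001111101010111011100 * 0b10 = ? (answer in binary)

0b1101010011111010101110111000

Multiply each base-2 digit by 2, carrying:
  0×2 = 0 → write 0
  0×2 = 0 → write 0
  1×2 = 2 → write 0 carry 1
  1×2+1 = 3 → write 1 carry 1
  1×2+1 = 3 → write 1 carry 1
  0×2+1 = 1 → write 1
  1×2 = 2 → write 0 carry 1
  1×2+1 = 3 → write 1 carry 1
  1×2+1 = 3 → write 1 carry 1
  0×2+1 = 1 → write 1
  1×2 = 2 → write 0 carry 1
  0×2+1 = 1 → write 1
  1×2 = 2 → write 0 carry 1
  0×2+1 = 1 → write 1
  1×2 = 2 → write 0 carry 1
  1×2+1 = 3 → write 1 carry 1
  1×2+1 = 3 → write 1 carry 1
  1×2+1 = 3 → write 1 carry 1
  1×2+1 = 3 → write 1 carry 1
  0×2+1 = 1 → write 1
  0×2 = 0 → write 0
  1×2 = 2 → write 0 carry 1
  0×2+1 = 1 → write 1
  1×2 = 2 → write 0 carry 1
  0×2+1 = 1 → write 1
  1×2 = 2 → write 0 carry 1
  1×2+1 = 3 → write 1 carry 1
  remaining carry: 1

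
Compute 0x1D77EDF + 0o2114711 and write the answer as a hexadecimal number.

0o2114711 = 0x899C9 in hexadecimal.
Add column by column in base 16, right to left:
  F+9 = 8 carry 1
  D+C+1 = A carry 1
  E+9+1 = 8 carry 1
  7+9+1 = 1 carry 1
  7+8+1 = 0 carry 1
  D+0+1 = E
  1+0 = 1

0x1E018A8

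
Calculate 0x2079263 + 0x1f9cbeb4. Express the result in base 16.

Add column by column in base 16, right to left:
  3+4 = 7
  6+b = 1 carry 1
  2+e+1 = 1 carry 1
  9+b+1 = 5 carry 1
  7+c+1 = 4 carry 1
  0+9+1 = a
  2+f = 1 carry 1
  0+1+1 = 2

0x21a45117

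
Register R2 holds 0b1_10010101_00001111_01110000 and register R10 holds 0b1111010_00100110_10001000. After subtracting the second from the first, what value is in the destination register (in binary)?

0b1000110101110100011101000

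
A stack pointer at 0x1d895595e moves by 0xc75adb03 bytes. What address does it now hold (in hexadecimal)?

Add column by column in base 16, right to left:
  e+3 = 1 carry 1
  5+0+1 = 6
  9+b = 4 carry 1
  5+d+1 = 3 carry 1
  5+a+1 = 0 carry 1
  9+5+1 = f
  8+7 = f
  d+c = 9 carry 1
  1+0+1 = 2

0x29ff03461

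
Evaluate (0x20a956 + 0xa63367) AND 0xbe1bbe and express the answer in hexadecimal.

0x8618bc

Add column by column in base 16, right to left:
  6+7 = d
  5+6 = b
  9+3 = c
  a+3 = d
  0+6 = 6
  2+a = c
Sum = 0xc6dcbd; now AND with 0xbe1bbe:
  c&b=8, 6&e=6, d&1=1, c&b=8, b&b=b, d&e=c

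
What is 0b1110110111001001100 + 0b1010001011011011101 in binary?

Add column by column in base 2, right to left:
  0+1 = 1
  0+0 = 0
  1+1 = 0 carry 1
  1+1+1 = 1 carry 1
  0+1+1 = 0 carry 1
  0+0+1 = 1
  1+1 = 0 carry 1
  0+1+1 = 0 carry 1
  0+0+1 = 1
  1+1 = 0 carry 1
  1+1+1 = 1 carry 1
  1+0+1 = 0 carry 1
  0+1+1 = 0 carry 1
  1+0+1 = 0 carry 1
  1+0+1 = 0 carry 1
  0+0+1 = 1
  1+1 = 0 carry 1
  1+0+1 = 0 carry 1
  1+1+1 = 1 carry 1
  final carry 1

0b11001000010100101001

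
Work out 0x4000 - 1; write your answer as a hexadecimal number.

0x3FFF

The trailing 3 digits are 0, so subtracting 1 borrows through: they become F and the next digit up decrements.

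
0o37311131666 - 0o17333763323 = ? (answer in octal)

0o17755146343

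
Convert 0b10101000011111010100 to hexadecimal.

0xA87D4

Group the bits into nibbles: 1010 1000 0111 1101 0100 → A87D4.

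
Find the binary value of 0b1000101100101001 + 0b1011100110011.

0b1010001001011100

Add column by column in base 2, right to left:
  1+1 = 0 carry 1
  0+1+1 = 0 carry 1
  0+0+1 = 1
  1+0 = 1
  0+1 = 1
  1+1 = 0 carry 1
  0+0+1 = 1
  0+0 = 0
  1+1 = 0 carry 1
  1+1+1 = 1 carry 1
  0+1+1 = 0 carry 1
  1+0+1 = 0 carry 1
  0+1+1 = 0 carry 1
  0+0+1 = 1
  0+0 = 0
  1+0 = 1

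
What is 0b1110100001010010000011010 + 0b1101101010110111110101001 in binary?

Add column by column in base 2, right to left:
  0+1 = 1
  1+0 = 1
  0+0 = 0
  1+1 = 0 carry 1
  1+0+1 = 0 carry 1
  0+1+1 = 0 carry 1
  0+0+1 = 1
  0+1 = 1
  0+1 = 1
  0+1 = 1
  1+1 = 0 carry 1
  0+1+1 = 0 carry 1
  0+0+1 = 1
  1+1 = 0 carry 1
  0+1+1 = 0 carry 1
  1+0+1 = 0 carry 1
  0+1+1 = 0 carry 1
  0+0+1 = 1
  0+1 = 1
  0+0 = 0
  1+1 = 0 carry 1
  0+1+1 = 0 carry 1
  1+0+1 = 0 carry 1
  1+1+1 = 1 carry 1
  1+1+1 = 1 carry 1
  final carry 1

0b11100001100001001111000011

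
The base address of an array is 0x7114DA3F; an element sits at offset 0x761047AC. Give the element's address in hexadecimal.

0xE72521EB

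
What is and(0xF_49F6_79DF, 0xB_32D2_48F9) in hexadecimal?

0xB00D248D9

AND each hex digit independently (no carries):
  F&B=B, 4&3=0, 9&2=0, F&D=D, 6&2=2, 7&4=4, 9&8=8, D&F=D, F&9=9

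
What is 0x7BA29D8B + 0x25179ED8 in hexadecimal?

Add column by column in base 16, right to left:
  B+8 = 3 carry 1
  8+D+1 = 6 carry 1
  D+E+1 = C carry 1
  9+9+1 = 3 carry 1
  2+7+1 = A
  A+1 = B
  B+5 = 0 carry 1
  7+2+1 = A

0xA0BA3C63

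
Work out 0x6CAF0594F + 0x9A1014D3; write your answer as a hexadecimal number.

Add column by column in base 16, right to left:
  F+3 = 2 carry 1
  4+D+1 = 2 carry 1
  9+4+1 = E
  5+1 = 6
  0+0 = 0
  F+1 = 0 carry 1
  A+A+1 = 5 carry 1
  C+9+1 = 6 carry 1
  6+0+1 = 7

0x765006E22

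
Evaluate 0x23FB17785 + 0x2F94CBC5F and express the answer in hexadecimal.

Add column by column in base 16, right to left:
  5+F = 4 carry 1
  8+5+1 = E
  7+C = 3 carry 1
  7+B+1 = 3 carry 1
  1+C+1 = E
  B+4 = F
  F+9 = 8 carry 1
  3+F+1 = 3 carry 1
  2+2+1 = 5

0x538FE33E4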